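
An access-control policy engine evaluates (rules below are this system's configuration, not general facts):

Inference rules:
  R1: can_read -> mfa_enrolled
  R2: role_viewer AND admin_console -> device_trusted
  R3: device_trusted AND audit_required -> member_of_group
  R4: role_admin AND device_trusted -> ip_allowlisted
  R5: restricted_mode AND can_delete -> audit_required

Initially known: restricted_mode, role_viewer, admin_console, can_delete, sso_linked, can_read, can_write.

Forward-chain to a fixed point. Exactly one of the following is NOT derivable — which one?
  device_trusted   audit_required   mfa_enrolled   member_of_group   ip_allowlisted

ip_allowlisted

Round 1: R1 [can_read -> mfa_enrolled]; R2 [role_viewer AND admin_console -> device_trusted]; R5 [restricted_mode AND can_delete -> audit_required]. Adds mfa_enrolled, device_trusted, audit_required.
Round 2: R3 [device_trusted AND audit_required -> member_of_group]. Adds member_of_group.
Derived: device_trusted (round 1), audit_required (round 1), mfa_enrolled (round 1), member_of_group (round 2). ip_allowlisted never appears in any round.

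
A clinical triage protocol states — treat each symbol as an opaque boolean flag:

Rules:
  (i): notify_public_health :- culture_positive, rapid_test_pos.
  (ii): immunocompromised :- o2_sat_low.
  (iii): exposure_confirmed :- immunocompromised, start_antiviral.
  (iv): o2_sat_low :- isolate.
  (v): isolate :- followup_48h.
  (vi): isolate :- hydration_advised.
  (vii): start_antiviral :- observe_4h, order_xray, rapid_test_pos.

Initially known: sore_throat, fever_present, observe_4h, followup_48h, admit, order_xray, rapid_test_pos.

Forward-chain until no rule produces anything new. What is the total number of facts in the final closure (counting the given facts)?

12

[1] (v) [isolate :- followup_48h.]; (vii) [start_antiviral :- observe_4h, order_xray, rapid_test_pos.]. ⇒ new: isolate, start_antiviral.
[2] (iv) [o2_sat_low :- isolate.]. ⇒ new: o2_sat_low.
[3] (ii) [immunocompromised :- o2_sat_low.]. ⇒ new: immunocompromised.
[4] (iii) [exposure_confirmed :- immunocompromised, start_antiviral.]. ⇒ new: exposure_confirmed.
Closure: {admit, exposure_confirmed, fever_present, followup_48h, immunocompromised, isolate, o2_sat_low, observe_4h, order_xray, rapid_test_pos, sore_throat, start_antiviral} — 12 facts.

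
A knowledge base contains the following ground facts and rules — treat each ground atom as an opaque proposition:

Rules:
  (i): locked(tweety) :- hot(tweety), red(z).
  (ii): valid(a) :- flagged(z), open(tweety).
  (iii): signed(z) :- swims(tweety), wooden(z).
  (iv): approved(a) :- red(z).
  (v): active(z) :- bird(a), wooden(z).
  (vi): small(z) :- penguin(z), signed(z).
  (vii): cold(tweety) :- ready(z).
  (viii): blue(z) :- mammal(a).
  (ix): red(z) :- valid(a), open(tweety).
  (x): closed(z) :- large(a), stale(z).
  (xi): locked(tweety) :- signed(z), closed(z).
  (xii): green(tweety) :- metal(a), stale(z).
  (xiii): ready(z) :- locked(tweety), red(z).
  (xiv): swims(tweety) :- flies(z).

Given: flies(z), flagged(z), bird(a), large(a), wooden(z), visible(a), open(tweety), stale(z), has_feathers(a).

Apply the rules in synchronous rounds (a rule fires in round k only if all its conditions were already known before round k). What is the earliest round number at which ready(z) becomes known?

4

Round 1 fires (ii), (v), (x), (xiv), giving valid(a), active(z), closed(z), swims(tweety).
Round 2 fires (iii), (ix), giving signed(z), red(z).
Round 3 fires (iv), (xi), giving approved(a), locked(tweety).
Round 4 fires (xiii), giving ready(z).
ready(z) first appears in round 4.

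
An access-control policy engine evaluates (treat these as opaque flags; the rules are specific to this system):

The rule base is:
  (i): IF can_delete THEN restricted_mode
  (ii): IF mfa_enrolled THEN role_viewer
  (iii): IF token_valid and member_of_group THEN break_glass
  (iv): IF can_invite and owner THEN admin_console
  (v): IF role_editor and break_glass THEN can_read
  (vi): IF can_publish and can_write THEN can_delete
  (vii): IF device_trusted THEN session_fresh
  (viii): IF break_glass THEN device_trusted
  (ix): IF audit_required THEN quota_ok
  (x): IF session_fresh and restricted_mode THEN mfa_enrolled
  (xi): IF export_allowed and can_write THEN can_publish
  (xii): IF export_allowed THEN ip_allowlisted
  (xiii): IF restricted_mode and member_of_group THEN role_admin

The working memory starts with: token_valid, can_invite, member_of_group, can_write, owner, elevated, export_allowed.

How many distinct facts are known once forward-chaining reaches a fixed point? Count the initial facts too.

Round 1 fires (iii), (iv), (xi), (xii), giving break_glass, admin_console, can_publish, ip_allowlisted.
Round 2 fires (vi), (viii), giving can_delete, device_trusted.
Round 3 fires (i), (vii), giving restricted_mode, session_fresh.
Round 4 fires (x), (xiii), giving mfa_enrolled, role_admin.
Round 5 fires (ii), giving role_viewer.
Closure: {admin_console, break_glass, can_delete, can_invite, can_publish, can_write, device_trusted, elevated, export_allowed, ip_allowlisted, member_of_group, mfa_enrolled, owner, restricted_mode, role_admin, role_viewer, session_fresh, token_valid} — 18 facts.

18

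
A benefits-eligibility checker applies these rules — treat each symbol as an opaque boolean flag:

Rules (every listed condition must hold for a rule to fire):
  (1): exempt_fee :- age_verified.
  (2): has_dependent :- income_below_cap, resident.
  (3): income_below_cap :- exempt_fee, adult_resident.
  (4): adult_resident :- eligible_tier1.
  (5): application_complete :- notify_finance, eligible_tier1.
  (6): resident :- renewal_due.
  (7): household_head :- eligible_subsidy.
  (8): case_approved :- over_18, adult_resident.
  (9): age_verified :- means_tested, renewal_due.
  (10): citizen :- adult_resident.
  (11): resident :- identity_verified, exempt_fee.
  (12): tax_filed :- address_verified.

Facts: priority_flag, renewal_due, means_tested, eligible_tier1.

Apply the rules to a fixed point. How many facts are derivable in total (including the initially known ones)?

11

Round 1 fires (4), (6), (9), giving adult_resident, resident, age_verified.
Round 2 fires (1), (10), giving exempt_fee, citizen.
Round 3 fires (3), giving income_below_cap.
Round 4 fires (2), giving has_dependent.
Closure: {adult_resident, age_verified, citizen, eligible_tier1, exempt_fee, has_dependent, income_below_cap, means_tested, priority_flag, renewal_due, resident} — 11 facts.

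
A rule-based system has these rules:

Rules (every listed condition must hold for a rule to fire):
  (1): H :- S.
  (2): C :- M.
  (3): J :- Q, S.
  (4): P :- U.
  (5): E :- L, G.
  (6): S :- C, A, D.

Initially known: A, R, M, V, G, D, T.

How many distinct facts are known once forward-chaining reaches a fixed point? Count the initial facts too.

10

Round 1 fires (2), giving C.
Round 2 fires (6), giving S.
Round 3 fires (1), giving H.
Closure: {A, C, D, G, H, M, R, S, T, V} — 10 facts.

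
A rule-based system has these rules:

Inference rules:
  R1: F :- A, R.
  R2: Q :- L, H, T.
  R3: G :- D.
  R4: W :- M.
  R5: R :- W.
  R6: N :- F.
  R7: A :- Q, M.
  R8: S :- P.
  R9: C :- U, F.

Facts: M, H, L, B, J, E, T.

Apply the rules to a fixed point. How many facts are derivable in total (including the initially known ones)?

[1] R2 [Q :- L, H, T.]; R4 [W :- M.]. ⇒ new: Q, W.
[2] R5 [R :- W.]; R7 [A :- Q, M.]. ⇒ new: R, A.
[3] R1 [F :- A, R.]. ⇒ new: F.
[4] R6 [N :- F.]. ⇒ new: N.
Closure: {A, B, E, F, H, J, L, M, N, Q, R, T, W} — 13 facts.

13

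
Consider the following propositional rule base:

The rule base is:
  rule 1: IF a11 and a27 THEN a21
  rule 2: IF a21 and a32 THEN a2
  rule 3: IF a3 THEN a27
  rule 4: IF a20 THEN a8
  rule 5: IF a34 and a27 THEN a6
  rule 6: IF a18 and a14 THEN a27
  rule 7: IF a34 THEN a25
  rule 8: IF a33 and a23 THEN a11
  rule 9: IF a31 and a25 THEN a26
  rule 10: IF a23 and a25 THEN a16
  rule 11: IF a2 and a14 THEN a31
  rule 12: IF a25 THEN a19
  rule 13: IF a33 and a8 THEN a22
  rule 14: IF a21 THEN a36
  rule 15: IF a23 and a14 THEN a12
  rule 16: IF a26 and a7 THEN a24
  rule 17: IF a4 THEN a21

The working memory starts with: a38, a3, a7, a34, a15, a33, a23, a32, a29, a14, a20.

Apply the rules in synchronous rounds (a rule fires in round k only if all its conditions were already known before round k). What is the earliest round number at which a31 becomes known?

Round 1 — rule 3, rule 4, rule 7, rule 8, rule 15, derive a27, a8, a25, a11, a12.
Round 2 — rule 1, rule 5, rule 10, rule 12, rule 13, derive a21, a6, a16, a19, a22.
Round 3 — rule 2, rule 14, derive a2, a36.
Round 4 — rule 11, derive a31.
a31 first appears in round 4.

4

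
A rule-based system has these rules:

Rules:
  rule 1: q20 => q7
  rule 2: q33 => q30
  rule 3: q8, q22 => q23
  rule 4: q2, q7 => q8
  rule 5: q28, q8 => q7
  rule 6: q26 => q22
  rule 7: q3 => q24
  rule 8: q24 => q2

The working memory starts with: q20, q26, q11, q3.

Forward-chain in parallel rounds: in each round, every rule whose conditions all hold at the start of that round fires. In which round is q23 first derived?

Round 1 — rule 1, rule 6, rule 7, derive q7, q22, q24.
Round 2 — rule 8, derive q2.
Round 3 — rule 4, derive q8.
Round 4 — rule 3, derive q23.
q23 first appears in round 4.

4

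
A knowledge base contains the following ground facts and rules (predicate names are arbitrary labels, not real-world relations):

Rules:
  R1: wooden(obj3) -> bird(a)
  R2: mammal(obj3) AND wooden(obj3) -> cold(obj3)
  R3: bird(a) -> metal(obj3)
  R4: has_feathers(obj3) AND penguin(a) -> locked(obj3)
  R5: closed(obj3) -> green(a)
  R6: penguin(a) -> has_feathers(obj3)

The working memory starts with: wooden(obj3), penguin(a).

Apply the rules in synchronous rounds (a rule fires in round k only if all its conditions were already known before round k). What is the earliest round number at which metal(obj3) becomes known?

2

Round 1: R1 [wooden(obj3) -> bird(a)]; R6 [penguin(a) -> has_feathers(obj3)]. New: bird(a), has_feathers(obj3).
Round 2: R3 [bird(a) -> metal(obj3)]; R4 [has_feathers(obj3) AND penguin(a) -> locked(obj3)]. New: metal(obj3), locked(obj3).
metal(obj3) first appears in round 2.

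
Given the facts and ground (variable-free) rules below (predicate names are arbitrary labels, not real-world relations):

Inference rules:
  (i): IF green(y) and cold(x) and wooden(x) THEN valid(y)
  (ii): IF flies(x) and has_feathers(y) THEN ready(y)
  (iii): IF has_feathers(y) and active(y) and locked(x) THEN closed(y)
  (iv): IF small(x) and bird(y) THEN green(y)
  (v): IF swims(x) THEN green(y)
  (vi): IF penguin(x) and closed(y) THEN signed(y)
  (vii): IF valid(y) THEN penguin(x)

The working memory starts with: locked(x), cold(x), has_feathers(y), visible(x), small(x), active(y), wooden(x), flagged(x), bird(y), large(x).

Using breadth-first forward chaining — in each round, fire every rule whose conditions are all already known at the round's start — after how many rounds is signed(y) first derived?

Round 1: (iii) [IF has_feathers(y) and active(y) and locked(x) THEN closed(y)]; (iv) [IF small(x) and bird(y) THEN green(y)]. Adds closed(y), green(y).
Round 2: (i) [IF green(y) and cold(x) and wooden(x) THEN valid(y)]. Adds valid(y).
Round 3: (vii) [IF valid(y) THEN penguin(x)]. Adds penguin(x).
Round 4: (vi) [IF penguin(x) and closed(y) THEN signed(y)]. Adds signed(y).
signed(y) first appears in round 4.

4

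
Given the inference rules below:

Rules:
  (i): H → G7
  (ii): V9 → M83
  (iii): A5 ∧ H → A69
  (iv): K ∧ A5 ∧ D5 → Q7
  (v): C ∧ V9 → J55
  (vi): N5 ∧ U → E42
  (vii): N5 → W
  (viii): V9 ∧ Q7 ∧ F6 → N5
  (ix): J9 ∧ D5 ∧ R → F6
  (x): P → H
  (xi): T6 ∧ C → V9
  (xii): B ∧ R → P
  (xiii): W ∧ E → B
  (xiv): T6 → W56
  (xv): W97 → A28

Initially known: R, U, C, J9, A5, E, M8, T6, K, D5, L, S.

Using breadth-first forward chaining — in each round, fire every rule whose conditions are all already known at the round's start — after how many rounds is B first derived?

4

Round 1: (iv) [K ∧ A5 ∧ D5 → Q7]; (ix) [J9 ∧ D5 ∧ R → F6]; (xi) [T6 ∧ C → V9]; (xiv) [T6 → W56]. Adds Q7, F6, V9, W56.
Round 2: (ii) [V9 → M83]; (v) [C ∧ V9 → J55]; (viii) [V9 ∧ Q7 ∧ F6 → N5]. Adds M83, J55, N5.
Round 3: (vi) [N5 ∧ U → E42]; (vii) [N5 → W]. Adds E42, W.
Round 4: (xiii) [W ∧ E → B]. Adds B.
B first appears in round 4.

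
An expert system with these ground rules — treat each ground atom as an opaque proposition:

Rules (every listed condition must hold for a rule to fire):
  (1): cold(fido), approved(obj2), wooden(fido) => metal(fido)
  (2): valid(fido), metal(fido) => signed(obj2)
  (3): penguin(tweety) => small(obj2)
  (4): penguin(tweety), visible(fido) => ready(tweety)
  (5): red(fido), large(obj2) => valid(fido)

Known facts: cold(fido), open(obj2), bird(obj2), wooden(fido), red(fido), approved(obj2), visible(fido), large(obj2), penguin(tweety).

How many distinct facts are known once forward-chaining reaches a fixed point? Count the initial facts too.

14

Round 1 — (1), (3), (4), (5), derive metal(fido), small(obj2), ready(tweety), valid(fido).
Round 2 — (2), derive signed(obj2).
Closure: {approved(obj2), bird(obj2), cold(fido), large(obj2), metal(fido), open(obj2), penguin(tweety), ready(tweety), red(fido), signed(obj2), small(obj2), valid(fido), visible(fido), wooden(fido)} — 14 facts.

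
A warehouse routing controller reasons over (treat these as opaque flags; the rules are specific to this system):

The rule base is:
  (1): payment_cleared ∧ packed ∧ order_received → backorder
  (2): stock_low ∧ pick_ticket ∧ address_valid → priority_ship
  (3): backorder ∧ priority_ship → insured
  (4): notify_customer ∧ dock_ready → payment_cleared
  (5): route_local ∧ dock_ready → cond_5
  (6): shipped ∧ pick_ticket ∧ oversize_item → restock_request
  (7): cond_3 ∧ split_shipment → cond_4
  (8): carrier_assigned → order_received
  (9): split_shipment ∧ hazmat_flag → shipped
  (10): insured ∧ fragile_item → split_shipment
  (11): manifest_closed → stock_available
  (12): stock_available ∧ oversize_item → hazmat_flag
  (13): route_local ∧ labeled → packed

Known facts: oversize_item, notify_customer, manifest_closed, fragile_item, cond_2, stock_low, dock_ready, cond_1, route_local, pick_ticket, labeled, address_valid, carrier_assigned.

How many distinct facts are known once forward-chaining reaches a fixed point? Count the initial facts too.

[1] (2) [stock_low ∧ pick_ticket ∧ address_valid → priority_ship]; (4) [notify_customer ∧ dock_ready → payment_cleared]; (5) [route_local ∧ dock_ready → cond_5]; (8) [carrier_assigned → order_received]; (11) [manifest_closed → stock_available]; (13) [route_local ∧ labeled → packed]. ⇒ new: priority_ship, payment_cleared, cond_5, order_received, stock_available, packed.
[2] (1) [payment_cleared ∧ packed ∧ order_received → backorder]; (12) [stock_available ∧ oversize_item → hazmat_flag]. ⇒ new: backorder, hazmat_flag.
[3] (3) [backorder ∧ priority_ship → insured]. ⇒ new: insured.
[4] (10) [insured ∧ fragile_item → split_shipment]. ⇒ new: split_shipment.
[5] (9) [split_shipment ∧ hazmat_flag → shipped]. ⇒ new: shipped.
[6] (6) [shipped ∧ pick_ticket ∧ oversize_item → restock_request]. ⇒ new: restock_request.
Closure: {address_valid, backorder, carrier_assigned, cond_1, cond_2, cond_5, dock_ready, fragile_item, hazmat_flag, insured, labeled, manifest_closed, notify_customer, order_received, oversize_item, packed, payment_cleared, pick_ticket, priority_ship, restock_request, route_local, shipped, split_shipment, stock_available, stock_low} — 25 facts.

25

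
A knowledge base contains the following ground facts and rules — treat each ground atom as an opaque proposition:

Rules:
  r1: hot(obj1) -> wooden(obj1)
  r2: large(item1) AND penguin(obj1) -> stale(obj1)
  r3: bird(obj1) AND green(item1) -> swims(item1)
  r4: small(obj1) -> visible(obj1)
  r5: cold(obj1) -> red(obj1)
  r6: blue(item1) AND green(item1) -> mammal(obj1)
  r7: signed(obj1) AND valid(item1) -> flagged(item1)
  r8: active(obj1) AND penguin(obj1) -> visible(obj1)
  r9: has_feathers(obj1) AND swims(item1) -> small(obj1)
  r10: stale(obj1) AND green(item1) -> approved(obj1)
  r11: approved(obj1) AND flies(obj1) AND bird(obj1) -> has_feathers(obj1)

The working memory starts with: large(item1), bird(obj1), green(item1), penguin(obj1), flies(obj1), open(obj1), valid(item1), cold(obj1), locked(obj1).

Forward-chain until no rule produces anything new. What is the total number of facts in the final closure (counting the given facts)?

[1] r2 [large(item1) AND penguin(obj1) -> stale(obj1)]; r3 [bird(obj1) AND green(item1) -> swims(item1)]; r5 [cold(obj1) -> red(obj1)]. ⇒ new: stale(obj1), swims(item1), red(obj1).
[2] r10 [stale(obj1) AND green(item1) -> approved(obj1)]. ⇒ new: approved(obj1).
[3] r11 [approved(obj1) AND flies(obj1) AND bird(obj1) -> has_feathers(obj1)]. ⇒ new: has_feathers(obj1).
[4] r9 [has_feathers(obj1) AND swims(item1) -> small(obj1)]. ⇒ new: small(obj1).
[5] r4 [small(obj1) -> visible(obj1)]. ⇒ new: visible(obj1).
Closure: {approved(obj1), bird(obj1), cold(obj1), flies(obj1), green(item1), has_feathers(obj1), large(item1), locked(obj1), open(obj1), penguin(obj1), red(obj1), small(obj1), stale(obj1), swims(item1), valid(item1), visible(obj1)} — 16 facts.

16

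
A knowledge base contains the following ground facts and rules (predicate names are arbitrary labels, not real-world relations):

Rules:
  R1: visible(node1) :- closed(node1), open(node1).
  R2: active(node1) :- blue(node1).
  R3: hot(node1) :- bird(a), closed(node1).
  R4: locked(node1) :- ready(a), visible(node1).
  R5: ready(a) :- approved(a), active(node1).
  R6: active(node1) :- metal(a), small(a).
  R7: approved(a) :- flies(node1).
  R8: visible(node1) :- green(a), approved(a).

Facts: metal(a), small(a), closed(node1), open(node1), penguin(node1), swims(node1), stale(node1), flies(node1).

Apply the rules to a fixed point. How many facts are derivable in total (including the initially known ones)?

Round 1 — R1, R6, R7, derive visible(node1), active(node1), approved(a).
Round 2 — R5, derive ready(a).
Round 3 — R4, derive locked(node1).
Closure: {active(node1), approved(a), closed(node1), flies(node1), locked(node1), metal(a), open(node1), penguin(node1), ready(a), small(a), stale(node1), swims(node1), visible(node1)} — 13 facts.

13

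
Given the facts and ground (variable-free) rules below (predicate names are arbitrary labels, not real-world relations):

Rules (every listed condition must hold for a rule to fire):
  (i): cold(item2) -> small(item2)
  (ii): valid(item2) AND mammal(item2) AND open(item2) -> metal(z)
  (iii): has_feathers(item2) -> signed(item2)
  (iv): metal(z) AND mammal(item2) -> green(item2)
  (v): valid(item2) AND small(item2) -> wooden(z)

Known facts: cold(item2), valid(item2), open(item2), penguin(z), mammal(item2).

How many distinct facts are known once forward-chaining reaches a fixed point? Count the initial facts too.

9

Round 1: (i) [cold(item2) -> small(item2)]; (ii) [valid(item2) AND mammal(item2) AND open(item2) -> metal(z)]. Adds small(item2), metal(z).
Round 2: (iv) [metal(z) AND mammal(item2) -> green(item2)]; (v) [valid(item2) AND small(item2) -> wooden(z)]. Adds green(item2), wooden(z).
Closure: {cold(item2), green(item2), mammal(item2), metal(z), open(item2), penguin(z), small(item2), valid(item2), wooden(z)} — 9 facts.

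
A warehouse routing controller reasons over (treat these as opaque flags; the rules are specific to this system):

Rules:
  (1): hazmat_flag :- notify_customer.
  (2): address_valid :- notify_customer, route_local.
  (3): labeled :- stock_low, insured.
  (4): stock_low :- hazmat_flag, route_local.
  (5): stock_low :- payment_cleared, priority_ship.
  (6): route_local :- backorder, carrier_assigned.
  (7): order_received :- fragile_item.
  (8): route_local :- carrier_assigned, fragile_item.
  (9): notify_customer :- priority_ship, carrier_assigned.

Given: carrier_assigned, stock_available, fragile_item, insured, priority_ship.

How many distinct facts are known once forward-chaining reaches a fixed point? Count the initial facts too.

Round 1 fires (7), (8), (9), giving order_received, route_local, notify_customer.
Round 2 fires (1), (2), giving hazmat_flag, address_valid.
Round 3 fires (4), giving stock_low.
Round 4 fires (3), giving labeled.
Closure: {address_valid, carrier_assigned, fragile_item, hazmat_flag, insured, labeled, notify_customer, order_received, priority_ship, route_local, stock_available, stock_low} — 12 facts.

12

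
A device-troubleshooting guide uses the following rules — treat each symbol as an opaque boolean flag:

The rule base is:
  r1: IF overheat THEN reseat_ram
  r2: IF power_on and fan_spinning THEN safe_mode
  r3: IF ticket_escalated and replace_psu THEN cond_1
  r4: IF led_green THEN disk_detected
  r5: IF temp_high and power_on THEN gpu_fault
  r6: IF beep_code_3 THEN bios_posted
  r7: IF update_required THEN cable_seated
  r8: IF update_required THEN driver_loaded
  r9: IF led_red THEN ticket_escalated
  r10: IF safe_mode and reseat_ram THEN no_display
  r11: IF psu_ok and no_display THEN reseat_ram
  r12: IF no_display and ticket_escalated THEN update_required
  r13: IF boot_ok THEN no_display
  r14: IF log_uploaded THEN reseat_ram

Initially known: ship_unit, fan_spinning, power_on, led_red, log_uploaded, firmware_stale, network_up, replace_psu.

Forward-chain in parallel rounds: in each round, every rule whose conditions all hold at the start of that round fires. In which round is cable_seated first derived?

4

[1] r2 [IF power_on and fan_spinning THEN safe_mode]; r9 [IF led_red THEN ticket_escalated]; r14 [IF log_uploaded THEN reseat_ram]. ⇒ new: safe_mode, ticket_escalated, reseat_ram.
[2] r3 [IF ticket_escalated and replace_psu THEN cond_1]; r10 [IF safe_mode and reseat_ram THEN no_display]. ⇒ new: cond_1, no_display.
[3] r12 [IF no_display and ticket_escalated THEN update_required]. ⇒ new: update_required.
[4] r7 [IF update_required THEN cable_seated]; r8 [IF update_required THEN driver_loaded]. ⇒ new: cable_seated, driver_loaded.
cable_seated first appears in round 4.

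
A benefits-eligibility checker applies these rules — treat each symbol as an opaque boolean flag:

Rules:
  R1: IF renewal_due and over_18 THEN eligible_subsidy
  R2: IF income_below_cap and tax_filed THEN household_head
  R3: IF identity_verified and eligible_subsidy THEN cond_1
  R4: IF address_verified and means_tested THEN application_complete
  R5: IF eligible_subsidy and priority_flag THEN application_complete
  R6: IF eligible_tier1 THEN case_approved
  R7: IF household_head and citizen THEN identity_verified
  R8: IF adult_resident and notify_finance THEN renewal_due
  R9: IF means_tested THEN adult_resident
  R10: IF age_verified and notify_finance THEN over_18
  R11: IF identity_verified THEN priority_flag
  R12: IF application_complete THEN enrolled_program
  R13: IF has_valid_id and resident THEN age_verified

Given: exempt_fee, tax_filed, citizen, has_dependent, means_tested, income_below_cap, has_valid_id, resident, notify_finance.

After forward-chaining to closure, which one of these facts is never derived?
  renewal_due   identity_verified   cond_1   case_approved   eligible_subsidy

Round 1: R2 [IF income_below_cap and tax_filed THEN household_head]; R9 [IF means_tested THEN adult_resident]; R13 [IF has_valid_id and resident THEN age_verified]. New: household_head, adult_resident, age_verified.
Round 2: R7 [IF household_head and citizen THEN identity_verified]; R8 [IF adult_resident and notify_finance THEN renewal_due]; R10 [IF age_verified and notify_finance THEN over_18]. New: identity_verified, renewal_due, over_18.
Round 3: R1 [IF renewal_due and over_18 THEN eligible_subsidy]; R11 [IF identity_verified THEN priority_flag]. New: eligible_subsidy, priority_flag.
Round 4: R3 [IF identity_verified and eligible_subsidy THEN cond_1]; R5 [IF eligible_subsidy and priority_flag THEN application_complete]. New: cond_1, application_complete.
Round 5: R12 [IF application_complete THEN enrolled_program]. New: enrolled_program.
Derived: cond_1 (round 4), eligible_subsidy (round 3), identity_verified (round 2), renewal_due (round 2). case_approved never appears in any round.

case_approved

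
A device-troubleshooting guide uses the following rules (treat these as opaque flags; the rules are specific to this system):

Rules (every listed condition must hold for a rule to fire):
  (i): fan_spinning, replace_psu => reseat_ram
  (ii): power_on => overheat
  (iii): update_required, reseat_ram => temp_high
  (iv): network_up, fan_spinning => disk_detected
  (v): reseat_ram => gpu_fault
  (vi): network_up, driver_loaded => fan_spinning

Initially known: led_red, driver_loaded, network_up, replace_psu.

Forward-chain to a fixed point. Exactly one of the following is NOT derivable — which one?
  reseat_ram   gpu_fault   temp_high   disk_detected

temp_high

Round 1 fires (vi), giving fan_spinning.
Round 2 fires (i), (iv), giving reseat_ram, disk_detected.
Round 3 fires (v), giving gpu_fault.
Derived: gpu_fault (round 3), reseat_ram (round 2), disk_detected (round 2). temp_high never appears in any round.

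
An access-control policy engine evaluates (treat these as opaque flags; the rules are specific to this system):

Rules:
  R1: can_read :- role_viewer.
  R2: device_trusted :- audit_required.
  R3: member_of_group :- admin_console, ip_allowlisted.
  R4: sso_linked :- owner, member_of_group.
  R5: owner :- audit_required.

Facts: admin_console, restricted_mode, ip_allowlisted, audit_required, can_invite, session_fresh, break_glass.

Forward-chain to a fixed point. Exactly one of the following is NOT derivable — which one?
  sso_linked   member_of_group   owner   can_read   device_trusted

Round 1: R2 [device_trusted :- audit_required.]; R3 [member_of_group :- admin_console, ip_allowlisted.]; R5 [owner :- audit_required.]. Adds device_trusted, member_of_group, owner.
Round 2: R4 [sso_linked :- owner, member_of_group.]. Adds sso_linked.
Derived: owner (round 1), sso_linked (round 2), device_trusted (round 1), member_of_group (round 1). can_read never appears in any round.

can_read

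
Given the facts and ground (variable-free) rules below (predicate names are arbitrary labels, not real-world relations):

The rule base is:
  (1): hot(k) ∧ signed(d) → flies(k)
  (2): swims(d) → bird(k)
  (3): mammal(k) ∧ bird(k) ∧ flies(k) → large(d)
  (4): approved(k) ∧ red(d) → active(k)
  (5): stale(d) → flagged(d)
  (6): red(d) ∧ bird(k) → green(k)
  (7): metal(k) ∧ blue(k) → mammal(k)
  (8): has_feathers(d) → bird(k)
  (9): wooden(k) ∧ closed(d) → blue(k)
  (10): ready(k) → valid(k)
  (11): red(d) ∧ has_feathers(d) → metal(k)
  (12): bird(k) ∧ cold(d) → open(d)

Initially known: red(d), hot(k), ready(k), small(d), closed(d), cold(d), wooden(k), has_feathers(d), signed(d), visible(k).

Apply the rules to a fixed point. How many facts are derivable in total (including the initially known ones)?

Round 1: (1) [hot(k) ∧ signed(d) → flies(k)]; (8) [has_feathers(d) → bird(k)]; (9) [wooden(k) ∧ closed(d) → blue(k)]; (10) [ready(k) → valid(k)]; (11) [red(d) ∧ has_feathers(d) → metal(k)]. New: flies(k), bird(k), blue(k), valid(k), metal(k).
Round 2: (6) [red(d) ∧ bird(k) → green(k)]; (7) [metal(k) ∧ blue(k) → mammal(k)]; (12) [bird(k) ∧ cold(d) → open(d)]. New: green(k), mammal(k), open(d).
Round 3: (3) [mammal(k) ∧ bird(k) ∧ flies(k) → large(d)]. New: large(d).
Closure: {bird(k), blue(k), closed(d), cold(d), flies(k), green(k), has_feathers(d), hot(k), large(d), mammal(k), metal(k), open(d), ready(k), red(d), signed(d), small(d), valid(k), visible(k), wooden(k)} — 19 facts.

19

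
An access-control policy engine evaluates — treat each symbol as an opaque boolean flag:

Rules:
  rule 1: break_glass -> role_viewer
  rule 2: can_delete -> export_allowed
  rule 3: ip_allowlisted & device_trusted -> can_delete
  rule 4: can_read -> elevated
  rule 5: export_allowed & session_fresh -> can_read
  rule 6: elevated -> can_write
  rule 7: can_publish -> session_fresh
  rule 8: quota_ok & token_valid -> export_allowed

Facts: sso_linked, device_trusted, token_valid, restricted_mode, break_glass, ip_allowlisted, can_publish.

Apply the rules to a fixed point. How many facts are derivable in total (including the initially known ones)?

14

Round 1: rule 1 [break_glass -> role_viewer]; rule 3 [ip_allowlisted & device_trusted -> can_delete]; rule 7 [can_publish -> session_fresh]. New: role_viewer, can_delete, session_fresh.
Round 2: rule 2 [can_delete -> export_allowed]. New: export_allowed.
Round 3: rule 5 [export_allowed & session_fresh -> can_read]. New: can_read.
Round 4: rule 4 [can_read -> elevated]. New: elevated.
Round 5: rule 6 [elevated -> can_write]. New: can_write.
Closure: {break_glass, can_delete, can_publish, can_read, can_write, device_trusted, elevated, export_allowed, ip_allowlisted, restricted_mode, role_viewer, session_fresh, sso_linked, token_valid} — 14 facts.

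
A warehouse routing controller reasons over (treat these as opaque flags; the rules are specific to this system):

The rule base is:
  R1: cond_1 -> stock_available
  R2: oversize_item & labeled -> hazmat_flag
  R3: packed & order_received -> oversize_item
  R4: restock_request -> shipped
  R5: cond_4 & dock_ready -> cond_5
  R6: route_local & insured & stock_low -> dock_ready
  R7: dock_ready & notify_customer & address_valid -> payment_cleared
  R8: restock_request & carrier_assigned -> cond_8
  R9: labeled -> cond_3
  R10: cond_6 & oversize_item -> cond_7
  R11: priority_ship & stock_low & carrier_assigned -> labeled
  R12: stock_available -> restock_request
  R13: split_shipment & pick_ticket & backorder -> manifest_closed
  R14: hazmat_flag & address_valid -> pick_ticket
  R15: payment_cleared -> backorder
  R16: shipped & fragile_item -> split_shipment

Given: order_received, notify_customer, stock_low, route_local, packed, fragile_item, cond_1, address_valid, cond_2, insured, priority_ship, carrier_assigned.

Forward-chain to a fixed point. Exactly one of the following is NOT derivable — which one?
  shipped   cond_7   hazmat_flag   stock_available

cond_7

Round 1 fires R1, R3, R6, R11, giving stock_available, oversize_item, dock_ready, labeled.
Round 2 fires R2, R7, R9, R12, giving hazmat_flag, payment_cleared, cond_3, restock_request.
Round 3 fires R4, R8, R14, R15, giving shipped, cond_8, pick_ticket, backorder.
Round 4 fires R16, giving split_shipment.
Round 5 fires R13, giving manifest_closed.
Derived: stock_available (round 1), shipped (round 3), hazmat_flag (round 2). cond_7 never appears in any round.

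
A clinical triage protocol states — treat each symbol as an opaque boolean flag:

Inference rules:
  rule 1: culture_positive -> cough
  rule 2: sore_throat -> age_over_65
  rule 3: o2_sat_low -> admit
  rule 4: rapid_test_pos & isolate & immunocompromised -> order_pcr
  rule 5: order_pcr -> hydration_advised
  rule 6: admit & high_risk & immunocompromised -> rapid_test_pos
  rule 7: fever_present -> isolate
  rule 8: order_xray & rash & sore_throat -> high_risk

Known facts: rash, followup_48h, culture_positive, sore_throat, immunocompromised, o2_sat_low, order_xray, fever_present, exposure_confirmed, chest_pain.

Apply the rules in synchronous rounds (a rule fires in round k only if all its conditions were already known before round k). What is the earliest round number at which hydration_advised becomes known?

[1] rule 1 [culture_positive -> cough]; rule 2 [sore_throat -> age_over_65]; rule 3 [o2_sat_low -> admit]; rule 7 [fever_present -> isolate]; rule 8 [order_xray & rash & sore_throat -> high_risk]. ⇒ new: cough, age_over_65, admit, isolate, high_risk.
[2] rule 6 [admit & high_risk & immunocompromised -> rapid_test_pos]. ⇒ new: rapid_test_pos.
[3] rule 4 [rapid_test_pos & isolate & immunocompromised -> order_pcr]. ⇒ new: order_pcr.
[4] rule 5 [order_pcr -> hydration_advised]. ⇒ new: hydration_advised.
hydration_advised first appears in round 4.

4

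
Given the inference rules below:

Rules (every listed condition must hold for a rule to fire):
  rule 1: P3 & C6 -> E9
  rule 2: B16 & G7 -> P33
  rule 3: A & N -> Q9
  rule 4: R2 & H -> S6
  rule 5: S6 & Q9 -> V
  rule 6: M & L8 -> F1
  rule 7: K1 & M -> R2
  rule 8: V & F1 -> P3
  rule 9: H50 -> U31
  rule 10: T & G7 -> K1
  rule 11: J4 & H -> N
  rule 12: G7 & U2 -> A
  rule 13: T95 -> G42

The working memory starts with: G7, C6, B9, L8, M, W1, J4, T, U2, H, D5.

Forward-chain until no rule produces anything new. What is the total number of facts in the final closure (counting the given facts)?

21

Round 1 — rule 6, rule 10, rule 11, rule 12, derive F1, K1, N, A.
Round 2 — rule 3, rule 7, derive Q9, R2.
Round 3 — rule 4, derive S6.
Round 4 — rule 5, derive V.
Round 5 — rule 8, derive P3.
Round 6 — rule 1, derive E9.
Closure: {A, B9, C6, D5, E9, F1, G7, H, J4, K1, L8, M, N, P3, Q9, R2, S6, T, U2, V, W1} — 21 facts.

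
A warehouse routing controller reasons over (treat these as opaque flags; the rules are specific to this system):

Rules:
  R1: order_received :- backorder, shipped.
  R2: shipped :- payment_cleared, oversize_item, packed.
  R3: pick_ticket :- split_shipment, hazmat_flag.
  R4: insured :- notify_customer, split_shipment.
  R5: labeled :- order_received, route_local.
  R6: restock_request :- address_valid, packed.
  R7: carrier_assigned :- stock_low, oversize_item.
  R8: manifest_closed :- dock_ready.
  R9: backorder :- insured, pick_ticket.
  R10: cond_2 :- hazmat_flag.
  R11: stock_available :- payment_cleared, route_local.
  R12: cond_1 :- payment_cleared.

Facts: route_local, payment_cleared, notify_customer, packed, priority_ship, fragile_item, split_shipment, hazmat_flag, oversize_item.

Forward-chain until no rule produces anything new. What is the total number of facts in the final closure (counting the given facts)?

18

[1] R2 [shipped :- payment_cleared, oversize_item, packed.]; R3 [pick_ticket :- split_shipment, hazmat_flag.]; R4 [insured :- notify_customer, split_shipment.]; R10 [cond_2 :- hazmat_flag.]; R11 [stock_available :- payment_cleared, route_local.]; R12 [cond_1 :- payment_cleared.]. ⇒ new: shipped, pick_ticket, insured, cond_2, stock_available, cond_1.
[2] R9 [backorder :- insured, pick_ticket.]. ⇒ new: backorder.
[3] R1 [order_received :- backorder, shipped.]. ⇒ new: order_received.
[4] R5 [labeled :- order_received, route_local.]. ⇒ new: labeled.
Closure: {backorder, cond_1, cond_2, fragile_item, hazmat_flag, insured, labeled, notify_customer, order_received, oversize_item, packed, payment_cleared, pick_ticket, priority_ship, route_local, shipped, split_shipment, stock_available} — 18 facts.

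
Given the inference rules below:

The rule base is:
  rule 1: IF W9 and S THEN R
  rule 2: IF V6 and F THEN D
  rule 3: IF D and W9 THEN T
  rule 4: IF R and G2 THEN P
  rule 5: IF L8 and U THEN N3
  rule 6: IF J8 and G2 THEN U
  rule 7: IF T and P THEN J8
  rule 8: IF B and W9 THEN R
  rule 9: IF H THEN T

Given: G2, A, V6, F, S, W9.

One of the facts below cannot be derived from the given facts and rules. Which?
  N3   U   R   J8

Round 1 — rule 1, rule 2, derive R, D.
Round 2 — rule 3, rule 4, derive T, P.
Round 3 — rule 7, derive J8.
Round 4 — rule 6, derive U.
Derived: R (round 1), J8 (round 3), U (round 4). N3 never appears in any round.

N3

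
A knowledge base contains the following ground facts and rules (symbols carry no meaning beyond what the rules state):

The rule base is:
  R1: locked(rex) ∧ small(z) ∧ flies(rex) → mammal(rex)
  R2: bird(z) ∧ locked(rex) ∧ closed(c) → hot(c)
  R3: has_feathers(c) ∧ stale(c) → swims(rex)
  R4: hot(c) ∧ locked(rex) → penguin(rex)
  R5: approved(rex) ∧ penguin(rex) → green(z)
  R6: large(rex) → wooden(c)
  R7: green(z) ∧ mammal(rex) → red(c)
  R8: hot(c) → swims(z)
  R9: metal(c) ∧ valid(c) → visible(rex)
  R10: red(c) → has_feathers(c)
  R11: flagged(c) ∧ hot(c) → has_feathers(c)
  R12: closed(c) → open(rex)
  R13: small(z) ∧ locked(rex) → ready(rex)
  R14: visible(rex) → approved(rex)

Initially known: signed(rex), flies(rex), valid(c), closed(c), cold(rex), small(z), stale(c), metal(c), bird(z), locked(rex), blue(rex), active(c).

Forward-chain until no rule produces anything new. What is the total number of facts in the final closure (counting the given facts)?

24

Round 1: R1 [locked(rex) ∧ small(z) ∧ flies(rex) → mammal(rex)]; R2 [bird(z) ∧ locked(rex) ∧ closed(c) → hot(c)]; R9 [metal(c) ∧ valid(c) → visible(rex)]; R12 [closed(c) → open(rex)]; R13 [small(z) ∧ locked(rex) → ready(rex)]. New: mammal(rex), hot(c), visible(rex), open(rex), ready(rex).
Round 2: R4 [hot(c) ∧ locked(rex) → penguin(rex)]; R8 [hot(c) → swims(z)]; R14 [visible(rex) → approved(rex)]. New: penguin(rex), swims(z), approved(rex).
Round 3: R5 [approved(rex) ∧ penguin(rex) → green(z)]. New: green(z).
Round 4: R7 [green(z) ∧ mammal(rex) → red(c)]. New: red(c).
Round 5: R10 [red(c) → has_feathers(c)]. New: has_feathers(c).
Round 6: R3 [has_feathers(c) ∧ stale(c) → swims(rex)]. New: swims(rex).
Closure: {active(c), approved(rex), bird(z), blue(rex), closed(c), cold(rex), flies(rex), green(z), has_feathers(c), hot(c), locked(rex), mammal(rex), metal(c), open(rex), penguin(rex), ready(rex), red(c), signed(rex), small(z), stale(c), swims(rex), swims(z), valid(c), visible(rex)} — 24 facts.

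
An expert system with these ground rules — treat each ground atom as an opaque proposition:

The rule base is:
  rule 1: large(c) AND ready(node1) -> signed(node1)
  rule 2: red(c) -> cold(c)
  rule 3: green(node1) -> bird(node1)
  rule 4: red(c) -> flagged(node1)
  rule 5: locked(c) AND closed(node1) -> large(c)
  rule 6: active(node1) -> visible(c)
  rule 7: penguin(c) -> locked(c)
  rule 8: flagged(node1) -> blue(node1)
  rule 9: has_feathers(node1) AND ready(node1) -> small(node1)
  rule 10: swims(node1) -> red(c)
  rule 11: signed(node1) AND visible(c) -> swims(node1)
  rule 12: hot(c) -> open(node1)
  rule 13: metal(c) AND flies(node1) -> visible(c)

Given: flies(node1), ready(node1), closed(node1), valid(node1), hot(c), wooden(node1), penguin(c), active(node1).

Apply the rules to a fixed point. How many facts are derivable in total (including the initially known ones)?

18

Round 1 fires rule 6, rule 7, rule 12, giving visible(c), locked(c), open(node1).
Round 2 fires rule 5, giving large(c).
Round 3 fires rule 1, giving signed(node1).
Round 4 fires rule 11, giving swims(node1).
Round 5 fires rule 10, giving red(c).
Round 6 fires rule 2, rule 4, giving cold(c), flagged(node1).
Round 7 fires rule 8, giving blue(node1).
Closure: {active(node1), blue(node1), closed(node1), cold(c), flagged(node1), flies(node1), hot(c), large(c), locked(c), open(node1), penguin(c), ready(node1), red(c), signed(node1), swims(node1), valid(node1), visible(c), wooden(node1)} — 18 facts.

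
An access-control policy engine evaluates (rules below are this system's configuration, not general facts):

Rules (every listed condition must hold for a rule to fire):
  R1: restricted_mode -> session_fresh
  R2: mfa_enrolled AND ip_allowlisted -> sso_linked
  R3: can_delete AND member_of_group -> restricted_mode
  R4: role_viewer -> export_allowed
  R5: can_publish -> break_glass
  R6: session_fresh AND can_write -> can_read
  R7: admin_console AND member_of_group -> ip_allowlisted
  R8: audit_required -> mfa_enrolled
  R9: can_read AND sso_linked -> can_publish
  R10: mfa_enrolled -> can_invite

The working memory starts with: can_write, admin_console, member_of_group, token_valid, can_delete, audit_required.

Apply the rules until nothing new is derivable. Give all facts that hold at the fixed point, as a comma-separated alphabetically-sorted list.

admin_console, audit_required, break_glass, can_delete, can_invite, can_publish, can_read, can_write, ip_allowlisted, member_of_group, mfa_enrolled, restricted_mode, session_fresh, sso_linked, token_valid

Round 1: R3 [can_delete AND member_of_group -> restricted_mode]; R7 [admin_console AND member_of_group -> ip_allowlisted]; R8 [audit_required -> mfa_enrolled]. New: restricted_mode, ip_allowlisted, mfa_enrolled.
Round 2: R1 [restricted_mode -> session_fresh]; R2 [mfa_enrolled AND ip_allowlisted -> sso_linked]; R10 [mfa_enrolled -> can_invite]. New: session_fresh, sso_linked, can_invite.
Round 3: R6 [session_fresh AND can_write -> can_read]. New: can_read.
Round 4: R9 [can_read AND sso_linked -> can_publish]. New: can_publish.
Round 5: R5 [can_publish -> break_glass]. New: break_glass.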